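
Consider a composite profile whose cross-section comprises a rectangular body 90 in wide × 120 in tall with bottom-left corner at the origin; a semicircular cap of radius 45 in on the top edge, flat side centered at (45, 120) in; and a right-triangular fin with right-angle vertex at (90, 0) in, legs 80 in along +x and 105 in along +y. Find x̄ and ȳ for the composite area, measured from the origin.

x̄ = 61.56 in, ȳ = 68.06 in

rectangular body: A = 90 × 120 = 10800.00, centroid at (45.00, 60.00).
semicircular top: A = ½π·45² = 3180.86, centroid at (45.00, 139.10).
triangular fin: A = ½·80·105 = 4200.00, centroid at (116.67, 35.00).
ΣA = 18180.86 in², ΣAx̄ = 1119138.82 in³, ΣAȳ = 1237453.51 in³.
x̄ = 1119138.82/18180.86 = 61.56 in; ȳ = 1237453.51/18180.86 = 68.06 in.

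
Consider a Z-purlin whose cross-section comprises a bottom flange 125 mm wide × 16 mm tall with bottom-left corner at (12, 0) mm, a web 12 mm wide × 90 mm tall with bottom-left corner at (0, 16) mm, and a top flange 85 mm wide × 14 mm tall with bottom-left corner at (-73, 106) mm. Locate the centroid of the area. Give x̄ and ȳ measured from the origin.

bottom flange: A = 125 × 16 = 2000.00, centroid at (74.50, 8.00).
web: A = 12 × 90 = 1080.00, centroid at (6.00, 61.00).
top flange: A = 85 × 14 = 1190.00, centroid at (-30.50, 113.00).
ΣA = 4270.00 mm²
ΣAx̄ = (2000.00)(74.50) + (1080.00)(6.00) + (1190.00)(-30.50) = 119185.00 mm³
ΣAȳ = (2000.00)(8.00) + (1080.00)(61.00) + (1190.00)(113.00) = 216350.00 mm³
x̄ = 119185.00 / 4270.00 = 27.91 mm
ȳ = 216350.00 / 4270.00 = 50.67 mm

x̄ = 27.91 mm, ȳ = 50.67 mm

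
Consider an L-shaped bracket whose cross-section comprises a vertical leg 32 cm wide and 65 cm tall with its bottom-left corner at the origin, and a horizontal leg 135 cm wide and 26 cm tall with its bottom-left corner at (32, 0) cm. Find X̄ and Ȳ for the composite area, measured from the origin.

X̄ = 68.43 cm, Ȳ = 20.26 cm

Part | A | x̄ᵢ | ȳᵢ | A·x̄ᵢ | A·ȳᵢ
vertical leg | 2080.00 | 16.00 | 32.50 | 33280.00 | 67600.00
horizontal leg | 3510.00 | 99.50 | 13.00 | 349245.00 | 45630.00
Σ | 5590.00 |  |  | 382525.00 | 113230.00
X̄ = 382525.00 / 5590.00 = 68.43 cm
Ȳ = 113230.00 / 5590.00 = 20.26 cm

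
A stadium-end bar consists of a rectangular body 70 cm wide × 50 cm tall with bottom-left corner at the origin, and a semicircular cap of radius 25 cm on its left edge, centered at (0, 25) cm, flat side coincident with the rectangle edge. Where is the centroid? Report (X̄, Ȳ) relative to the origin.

X̄ = 25.01 cm, Ȳ = 25.00 cm

rectangular body: A = 70 × 50 = 3500.00, centroid at (35.00, 25.00).
semicircular end: A = ½π·25² = 981.75, centroid at (-10.61, 25.00).
ΣA = 4481.75 cm²
ΣAX̄ = (3500.00)(35.00) + (981.75)(-10.61) = 112083.33 cm³
ΣAȲ = (3500.00)(25.00) + (981.75)(25.00) = 112043.69 cm³
X̄ = 112083.33 / 4481.75 = 25.01 cm
Ȳ = 112043.69 / 4481.75 = 25.00 cm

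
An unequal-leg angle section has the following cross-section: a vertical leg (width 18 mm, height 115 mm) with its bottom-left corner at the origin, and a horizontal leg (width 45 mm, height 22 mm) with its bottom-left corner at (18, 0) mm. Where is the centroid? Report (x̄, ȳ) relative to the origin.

vertical leg: A = 18 × 115 = 2070.00, centroid at (9.00, 57.50).
horizontal leg: A = 45 × 22 = 990.00, centroid at (40.50, 11.00).
ΣA = 3060.00 mm², ΣAx̄ = 58725.00 mm³, ΣAȳ = 129915.00 mm³.
x̄ = 58725.00/3060.00 = 19.19 mm; ȳ = 129915.00/3060.00 = 42.46 mm.

x̄ = 19.19 mm, ȳ = 42.46 mm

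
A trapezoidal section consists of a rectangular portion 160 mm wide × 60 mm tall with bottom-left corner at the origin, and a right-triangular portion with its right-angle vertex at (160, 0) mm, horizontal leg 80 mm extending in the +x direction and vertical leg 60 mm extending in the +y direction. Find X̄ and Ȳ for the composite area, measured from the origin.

rectangular portion: A = 160 × 60 = 9600.00, centroid at (80.00, 30.00).
triangular portion: A = ½·80·60 = 2400.00, centroid at (186.67, 20.00).
ΣA = 12000.00 mm²
ΣAX̄ = (9600.00)(80.00) + (2400.00)(186.67) = 1216000.00 mm³
ΣAȲ = (9600.00)(30.00) + (2400.00)(20.00) = 336000.00 mm³
X̄ = 1216000.00 / 12000.00 = 101.33 mm
Ȳ = 336000.00 / 12000.00 = 28.00 mm

X̄ = 101.33 mm, Ȳ = 28.00 mm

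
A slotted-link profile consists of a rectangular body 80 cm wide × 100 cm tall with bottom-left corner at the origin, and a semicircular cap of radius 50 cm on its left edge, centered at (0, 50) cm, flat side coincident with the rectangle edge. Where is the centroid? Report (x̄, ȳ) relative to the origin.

Part | A | x̄ᵢ | ȳᵢ | A·x̄ᵢ | A·ȳᵢ
rectangular body | 8000.00 | 40.00 | 50.00 | 320000.00 | 400000.00
semicircular end | 3926.99 | -21.22 | 50.00 | -83333.33 | 196349.54
Σ | 11926.99 |  |  | 236666.67 | 596349.54
x̄ = 236666.67 / 11926.99 = 19.84 cm
ȳ = 596349.54 / 11926.99 = 50.00 cm

x̄ = 19.84 cm, ȳ = 50.00 cm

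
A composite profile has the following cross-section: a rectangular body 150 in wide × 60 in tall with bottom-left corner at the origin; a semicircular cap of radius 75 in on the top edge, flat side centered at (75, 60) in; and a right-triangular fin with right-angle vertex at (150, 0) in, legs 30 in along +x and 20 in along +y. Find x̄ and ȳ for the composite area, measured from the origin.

rectangular body: A = 150 × 60 = 9000.00, centroid at (75.00, 30.00).
semicircular top: A = ½π·75² = 8835.73, centroid at (75.00, 91.83).
triangular fin: A = ½·30·20 = 300.00, centroid at (160.00, 6.67).
ΣA = 18135.73 in²
ΣAx̄ = (9000.00)(75.00) + (8835.73)(75.00) + (300.00)(160.00) = 1385679.70 in³
ΣAȳ = (9000.00)(30.00) + (8835.73)(91.83) + (300.00)(6.67) = 1083393.76 in³
x̄ = 1385679.70 / 18135.73 = 76.41 in
ȳ = 1083393.76 / 18135.73 = 59.74 in

x̄ = 76.41 in, ȳ = 59.74 in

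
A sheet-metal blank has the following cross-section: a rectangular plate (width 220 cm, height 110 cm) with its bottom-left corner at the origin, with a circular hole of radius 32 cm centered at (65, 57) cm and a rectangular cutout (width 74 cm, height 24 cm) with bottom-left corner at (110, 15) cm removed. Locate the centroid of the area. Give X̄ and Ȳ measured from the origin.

plate: A = 220 × 110 = 24200.00, centroid at (110.00, 55.00).
hole 1: A = −π·32² = -3216.99, centroid at (65.00, 57.00).
hole 2: A = −(74 × 24) = -1776.00, centroid at (147.00, 27.00).
ΣA = 19207.01 cm², ΣAX̄ = 2191823.59 cm³, ΣAȲ = 1099679.52 cm³.
X̄ = 2191823.59/19207.01 = 114.12 cm; Ȳ = 1099679.52/19207.01 = 57.25 cm.

X̄ = 114.12 cm, Ȳ = 57.25 cm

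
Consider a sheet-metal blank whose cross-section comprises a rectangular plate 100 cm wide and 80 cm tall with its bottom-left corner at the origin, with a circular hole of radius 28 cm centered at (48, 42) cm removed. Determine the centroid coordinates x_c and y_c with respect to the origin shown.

Part | A | x̄ᵢ | ȳᵢ | A·x̄ᵢ | A·ȳᵢ
plate | 8000.00 | 50.00 | 40.00 | 400000.00 | 320000.00
hole | -2463.01 | 48.00 | 42.00 | -118224.41 | -103446.36
Σ | 5536.99 |  |  | 281775.59 | 216553.64
x_c = 281775.59 / 5536.99 = 50.89 cm
y_c = 216553.64 / 5536.99 = 39.11 cm

x_c = 50.89 cm, y_c = 39.11 cm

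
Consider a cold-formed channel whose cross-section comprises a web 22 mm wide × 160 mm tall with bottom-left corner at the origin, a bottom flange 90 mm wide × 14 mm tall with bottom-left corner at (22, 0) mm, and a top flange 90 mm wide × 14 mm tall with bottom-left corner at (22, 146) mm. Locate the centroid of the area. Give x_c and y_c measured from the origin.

web: A = 22 × 160 = 3520.00, centroid at (11.00, 80.00).
bottom flange: A = 90 × 14 = 1260.00, centroid at (67.00, 7.00).
top flange: A = 90 × 14 = 1260.00, centroid at (67.00, 153.00).
ΣA = 6040.00 mm², ΣAx_c = 207560.00 mm³, ΣAy_c = 483200.00 mm³.
x_c = 207560.00/6040.00 = 34.36 mm; y_c = 483200.00/6040.00 = 80.00 mm.

x_c = 34.36 mm, y_c = 80.00 mm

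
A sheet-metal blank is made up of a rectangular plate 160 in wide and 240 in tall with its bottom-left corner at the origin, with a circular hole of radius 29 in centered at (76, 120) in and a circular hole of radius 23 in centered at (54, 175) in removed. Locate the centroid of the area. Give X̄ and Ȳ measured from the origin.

Part | A | x̄ᵢ | ȳᵢ | A·x̄ᵢ | A·ȳᵢ
plate | 38400.00 | 80.00 | 120.00 | 3072000.00 | 4608000.00
hole 1 | -2642.08 | 76.00 | 120.00 | -200798.04 | -317049.53
hole 2 | -1661.90 | 54.00 | 175.00 | -89742.74 | -290832.94
Σ | 34096.02 |  |  | 2781459.23 | 4000117.53
X̄ = 2781459.23 / 34096.02 = 81.58 in
Ȳ = 4000117.53 / 34096.02 = 117.32 in

X̄ = 81.58 in, Ȳ = 117.32 in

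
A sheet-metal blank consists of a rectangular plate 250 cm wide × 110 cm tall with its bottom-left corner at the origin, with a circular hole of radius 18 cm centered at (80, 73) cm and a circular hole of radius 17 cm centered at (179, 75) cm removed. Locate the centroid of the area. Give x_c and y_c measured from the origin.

Part | A | x̄ᵢ | ȳᵢ | A·x̄ᵢ | A·ȳᵢ
plate | 27500.00 | 125.00 | 55.00 | 3437500.00 | 1512500.00
hole 1 | -1017.88 | 80.00 | 73.00 | -81430.08 | -74304.95
hole 2 | -907.92 | 179.00 | 75.00 | -162517.73 | -68094.02
Σ | 25574.20 |  |  | 3193552.19 | 1370101.03
x_c = 3193552.19 / 25574.20 = 124.87 cm
y_c = 1370101.03 / 25574.20 = 53.57 cm

x_c = 124.87 cm, y_c = 53.57 cm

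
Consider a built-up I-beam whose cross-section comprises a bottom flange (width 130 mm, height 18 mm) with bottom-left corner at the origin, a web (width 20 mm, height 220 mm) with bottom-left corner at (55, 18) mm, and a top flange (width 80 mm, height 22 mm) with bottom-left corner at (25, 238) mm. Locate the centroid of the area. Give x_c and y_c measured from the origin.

bottom flange: A = 130 × 18 = 2340.00, centroid at (65.00, 9.00).
web: A = 20 × 220 = 4400.00, centroid at (65.00, 128.00).
top flange: A = 80 × 22 = 1760.00, centroid at (65.00, 249.00).
ΣA = 8500.00 mm²
ΣAx_c = (2340.00)(65.00) + (4400.00)(65.00) + (1760.00)(65.00) = 552500.00 mm³
ΣAy_c = (2340.00)(9.00) + (4400.00)(128.00) + (1760.00)(249.00) = 1022500.00 mm³
x_c = 552500.00 / 8500.00 = 65.00 mm
y_c = 1022500.00 / 8500.00 = 120.29 mm

x_c = 65.00 mm, y_c = 120.29 mm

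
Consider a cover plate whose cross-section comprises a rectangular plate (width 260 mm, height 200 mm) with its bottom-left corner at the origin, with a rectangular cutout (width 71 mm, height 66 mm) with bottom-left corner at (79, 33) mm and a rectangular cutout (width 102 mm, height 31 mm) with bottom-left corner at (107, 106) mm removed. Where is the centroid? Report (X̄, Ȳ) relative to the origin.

Part | A | x̄ᵢ | ȳᵢ | A·x̄ᵢ | A·ȳᵢ
plate | 52000.00 | 130.00 | 100.00 | 6760000.00 | 5200000.00
hole 1 | -4686.00 | 114.50 | 66.00 | -536547.00 | -309276.00
hole 2 | -3162.00 | 158.00 | 121.50 | -499596.00 | -384183.00
Σ | 44152.00 |  |  | 5723857.00 | 4506541.00
X̄ = 5723857.00 / 44152.00 = 129.64 mm
Ȳ = 4506541.00 / 44152.00 = 102.07 mm

X̄ = 129.64 mm, Ȳ = 102.07 mm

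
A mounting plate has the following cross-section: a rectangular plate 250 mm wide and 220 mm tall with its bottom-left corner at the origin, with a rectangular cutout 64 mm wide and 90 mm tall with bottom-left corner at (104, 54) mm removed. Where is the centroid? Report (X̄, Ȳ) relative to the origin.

plate: A = 250 × 220 = 55000.00, centroid at (125.00, 110.00).
hole: A = −(64 × 90) = -5760.00, centroid at (136.00, 99.00).
ΣA = 49240.00 mm²
ΣAX̄ = (55000.00)(125.00) + (-5760.00)(136.00) = 6091640.00 mm³
ΣAȲ = (55000.00)(110.00) + (-5760.00)(99.00) = 5479760.00 mm³
X̄ = 6091640.00 / 49240.00 = 123.71 mm
Ȳ = 5479760.00 / 49240.00 = 111.29 mm

X̄ = 123.71 mm, Ȳ = 111.29 mm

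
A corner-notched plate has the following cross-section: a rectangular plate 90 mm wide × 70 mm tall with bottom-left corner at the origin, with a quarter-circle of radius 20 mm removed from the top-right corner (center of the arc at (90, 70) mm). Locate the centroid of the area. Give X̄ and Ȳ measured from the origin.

X̄ = 43.08 mm, Ȳ = 33.61 mm

Part | A | x̄ᵢ | ȳᵢ | A·x̄ᵢ | A·ȳᵢ
plate | 6300.00 | 45.00 | 35.00 | 283500.00 | 220500.00
removed quarter-circle | -314.16 | 81.51 | 61.51 | -25607.67 | -19324.48
Σ | 5985.84 |  |  | 257892.33 | 201175.52
X̄ = 257892.33 / 5985.84 = 43.08 mm
Ȳ = 201175.52 / 5985.84 = 33.61 mm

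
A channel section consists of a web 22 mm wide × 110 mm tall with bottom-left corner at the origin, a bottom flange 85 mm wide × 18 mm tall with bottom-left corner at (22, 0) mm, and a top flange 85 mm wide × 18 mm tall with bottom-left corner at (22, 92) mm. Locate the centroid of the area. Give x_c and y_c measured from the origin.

x_c = 40.87 mm, y_c = 55.00 mm

web: A = 22 × 110 = 2420.00, centroid at (11.00, 55.00).
bottom flange: A = 85 × 18 = 1530.00, centroid at (64.50, 9.00).
top flange: A = 85 × 18 = 1530.00, centroid at (64.50, 101.00).
ΣA = 5480.00 mm², ΣAx_c = 223990.00 mm³, ΣAy_c = 301400.00 mm³.
x_c = 223990.00/5480.00 = 40.87 mm; y_c = 301400.00/5480.00 = 55.00 mm.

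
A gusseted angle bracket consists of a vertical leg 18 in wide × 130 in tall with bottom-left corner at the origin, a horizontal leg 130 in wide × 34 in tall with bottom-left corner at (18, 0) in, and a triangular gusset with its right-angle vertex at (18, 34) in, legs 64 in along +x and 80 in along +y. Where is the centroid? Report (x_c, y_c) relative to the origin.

x_c = 52.43 in, y_c = 41.05 in

vertical leg: A = 18 × 130 = 2340.00, centroid at (9.00, 65.00).
horizontal leg: A = 130 × 34 = 4420.00, centroid at (83.00, 17.00).
gusset: A = ½·64·80 = 2560.00, centroid at (39.33, 60.67).
ΣA = 9320.00 in²
ΣAx_c = (2340.00)(9.00) + (4420.00)(83.00) + (2560.00)(39.33) = 488613.33 in³
ΣAy_c = (2340.00)(65.00) + (4420.00)(17.00) + (2560.00)(60.67) = 382546.67 in³
x_c = 488613.33 / 9320.00 = 52.43 in
y_c = 382546.67 / 9320.00 = 41.05 in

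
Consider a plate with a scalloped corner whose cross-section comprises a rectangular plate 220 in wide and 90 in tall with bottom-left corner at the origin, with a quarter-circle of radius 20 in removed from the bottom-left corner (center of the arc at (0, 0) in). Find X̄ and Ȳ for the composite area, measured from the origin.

X̄ = 111.64 in, Ȳ = 45.59 in

plate: A = 220 × 90 = 19800.00, centroid at (110.00, 45.00).
removed quarter-circle: A = −¼π·20² = -314.16, centroid at (8.49, 8.49).
ΣA = 19485.84 in², ΣAX̄ = 2175333.33 in³, ΣAȲ = 888333.33 in³.
X̄ = 2175333.33/19485.84 = 111.64 in; Ȳ = 888333.33/19485.84 = 45.59 in.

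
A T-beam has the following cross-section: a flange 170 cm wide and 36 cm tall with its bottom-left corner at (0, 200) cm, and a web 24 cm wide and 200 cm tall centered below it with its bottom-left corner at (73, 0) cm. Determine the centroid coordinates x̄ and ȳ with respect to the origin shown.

x̄ = 85.00 cm, ȳ = 166.13 cm

web: A = 24 × 200 = 4800.00, centroid at (85.00, 100.00).
flange: A = 170 × 36 = 6120.00, centroid at (85.00, 218.00).
ΣA = 10920.00 cm²
ΣAx̄ = (4800.00)(85.00) + (6120.00)(85.00) = 928200.00 cm³
ΣAȳ = (4800.00)(100.00) + (6120.00)(218.00) = 1814160.00 cm³
x̄ = 928200.00 / 10920.00 = 85.00 cm
ȳ = 1814160.00 / 10920.00 = 166.13 cm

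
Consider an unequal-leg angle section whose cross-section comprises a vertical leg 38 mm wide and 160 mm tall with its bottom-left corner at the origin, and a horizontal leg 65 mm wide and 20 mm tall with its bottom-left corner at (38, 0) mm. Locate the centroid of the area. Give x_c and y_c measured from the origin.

vertical leg: A = 38 × 160 = 6080.00, centroid at (19.00, 80.00).
horizontal leg: A = 65 × 20 = 1300.00, centroid at (70.50, 10.00).
ΣA = 7380.00 mm², ΣAx_c = 207170.00 mm³, ΣAy_c = 499400.00 mm³.
x_c = 207170.00/7380.00 = 28.07 mm; y_c = 499400.00/7380.00 = 67.67 mm.

x_c = 28.07 mm, y_c = 67.67 mm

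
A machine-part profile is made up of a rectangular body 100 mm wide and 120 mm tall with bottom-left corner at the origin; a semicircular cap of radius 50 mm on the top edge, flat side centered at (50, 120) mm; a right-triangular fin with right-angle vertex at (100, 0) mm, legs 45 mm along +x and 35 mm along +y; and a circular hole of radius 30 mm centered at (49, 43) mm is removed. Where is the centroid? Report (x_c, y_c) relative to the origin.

x_c = 53.89 mm, y_c = 83.69 mm

rectangular body: A = 100 × 120 = 12000.00, centroid at (50.00, 60.00).
semicircular top: A = ½π·50² = 3926.99, centroid at (50.00, 141.22).
triangular fin: A = ½·45·35 = 787.50, centroid at (115.00, 11.67).
hole: A = −π·30² = -2827.43, centroid at (49.00, 43.00).
ΣA = 13887.06 mm², ΣAx_c = 748367.80 mm³, ΣAy_c = 1162180.10 mm³.
x_c = 748367.80/13887.06 = 53.89 mm; y_c = 1162180.10/13887.06 = 83.69 mm.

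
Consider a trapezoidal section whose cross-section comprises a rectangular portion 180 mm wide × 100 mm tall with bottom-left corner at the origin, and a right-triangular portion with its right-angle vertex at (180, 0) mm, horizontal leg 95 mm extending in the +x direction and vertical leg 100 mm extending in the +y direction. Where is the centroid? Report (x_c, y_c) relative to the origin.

Part | A | x̄ᵢ | ȳᵢ | A·x̄ᵢ | A·ȳᵢ
rectangular portion | 18000.00 | 90.00 | 50.00 | 1620000.00 | 900000.00
triangular portion | 4750.00 | 211.67 | 33.33 | 1005416.67 | 158333.33
Σ | 22750.00 |  |  | 2625416.67 | 1058333.33
x_c = 2625416.67 / 22750.00 = 115.40 mm
y_c = 1058333.33 / 22750.00 = 46.52 mm

x_c = 115.40 mm, y_c = 46.52 mm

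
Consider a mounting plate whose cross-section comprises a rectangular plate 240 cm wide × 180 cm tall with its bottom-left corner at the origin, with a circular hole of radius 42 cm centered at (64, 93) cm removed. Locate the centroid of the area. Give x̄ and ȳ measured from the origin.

Part | A | x̄ᵢ | ȳᵢ | A·x̄ᵢ | A·ȳᵢ
plate | 43200.00 | 120.00 | 90.00 | 5184000.00 | 3888000.00
hole | -5541.77 | 64.00 | 93.00 | -354673.24 | -515384.56
Σ | 37658.23 |  |  | 4829326.76 | 3372615.44
x̄ = 4829326.76 / 37658.23 = 128.24 cm
ȳ = 3372615.44 / 37658.23 = 89.56 cm

x̄ = 128.24 cm, ȳ = 89.56 cm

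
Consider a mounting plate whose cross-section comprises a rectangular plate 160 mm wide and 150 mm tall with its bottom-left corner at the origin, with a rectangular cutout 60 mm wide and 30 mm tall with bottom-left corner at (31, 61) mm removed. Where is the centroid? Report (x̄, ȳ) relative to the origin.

x̄ = 81.54 mm, ȳ = 74.92 mm

plate: A = 160 × 150 = 24000.00, centroid at (80.00, 75.00).
hole: A = −(60 × 30) = -1800.00, centroid at (61.00, 76.00).
ΣA = 22200.00 mm²
ΣAx̄ = (24000.00)(80.00) + (-1800.00)(61.00) = 1810200.00 mm³
ΣAȳ = (24000.00)(75.00) + (-1800.00)(76.00) = 1663200.00 mm³
x̄ = 1810200.00 / 22200.00 = 81.54 mm
ȳ = 1663200.00 / 22200.00 = 74.92 mm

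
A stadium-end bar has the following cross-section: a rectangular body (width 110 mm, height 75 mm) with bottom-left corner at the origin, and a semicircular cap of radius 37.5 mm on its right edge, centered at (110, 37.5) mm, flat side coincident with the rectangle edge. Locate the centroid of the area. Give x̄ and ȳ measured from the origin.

x̄ = 69.98 mm, ȳ = 37.50 mm

Part | A | x̄ᵢ | ȳᵢ | A·x̄ᵢ | A·ȳᵢ
rectangular body | 8250.00 | 55.00 | 37.50 | 453750.00 | 309375.00
semicircular end | 2208.93 | 125.92 | 37.50 | 278138.81 | 82834.96
Σ | 10458.93 |  |  | 731888.81 | 392209.96
x̄ = 731888.81 / 10458.93 = 69.98 mm
ȳ = 392209.96 / 10458.93 = 37.50 mm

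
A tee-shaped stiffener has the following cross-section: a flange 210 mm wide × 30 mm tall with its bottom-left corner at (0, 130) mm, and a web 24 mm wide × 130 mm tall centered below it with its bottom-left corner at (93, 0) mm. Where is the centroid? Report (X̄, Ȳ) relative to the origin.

X̄ = 105.00 mm, Ȳ = 118.50 mm

web: A = 24 × 130 = 3120.00, centroid at (105.00, 65.00).
flange: A = 210 × 30 = 6300.00, centroid at (105.00, 145.00).
ΣA = 9420.00 mm²
ΣAX̄ = (3120.00)(105.00) + (6300.00)(105.00) = 989100.00 mm³
ΣAȲ = (3120.00)(65.00) + (6300.00)(145.00) = 1116300.00 mm³
X̄ = 989100.00 / 9420.00 = 105.00 mm
Ȳ = 1116300.00 / 9420.00 = 118.50 mm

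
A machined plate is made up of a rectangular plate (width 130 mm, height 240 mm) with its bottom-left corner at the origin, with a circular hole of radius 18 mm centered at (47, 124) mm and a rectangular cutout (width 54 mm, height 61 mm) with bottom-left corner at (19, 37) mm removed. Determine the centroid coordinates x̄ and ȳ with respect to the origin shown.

plate: A = 130 × 240 = 31200.00, centroid at (65.00, 120.00).
hole 1: A = −π·18² = -1017.88, centroid at (47.00, 124.00).
hole 2: A = −(54 × 61) = -3294.00, centroid at (46.00, 67.50).
ΣA = 26888.12 mm², ΣAx̄ = 1828635.83 mm³, ΣAȳ = 3395438.37 mm³.
x̄ = 1828635.83/26888.12 = 68.01 mm; ȳ = 3395438.37/26888.12 = 126.28 mm.

x̄ = 68.01 mm, ȳ = 126.28 mm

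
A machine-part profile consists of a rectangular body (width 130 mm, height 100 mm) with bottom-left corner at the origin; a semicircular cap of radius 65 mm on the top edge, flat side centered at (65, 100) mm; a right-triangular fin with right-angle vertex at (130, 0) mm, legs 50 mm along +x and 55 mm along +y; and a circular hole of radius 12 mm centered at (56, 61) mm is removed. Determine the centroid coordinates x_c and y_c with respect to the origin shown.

x_c = 70.66 mm, y_c = 72.69 mm

rectangular body: A = 130 × 100 = 13000.00, centroid at (65.00, 50.00).
semicircular top: A = ½π·65² = 6636.61, centroid at (65.00, 127.59).
triangular fin: A = ½·50·55 = 1375.00, centroid at (146.67, 18.33).
hole: A = −π·12² = -452.39, centroid at (56.00, 61.00).
ΣA = 20559.23 mm²
ΣAx_c = (13000.00)(65.00) + (6636.61)(65.00) + (1375.00)(146.67) + (-452.39)(56.00) = 1452712.80 mm³
ΣAy_c = (13000.00)(50.00) + (6636.61)(127.59) + (1375.00)(18.33) + (-452.39)(61.00) = 1494357.36 mm³
x_c = 1452712.80 / 20559.23 = 70.66 mm
y_c = 1494357.36 / 20559.23 = 72.69 mm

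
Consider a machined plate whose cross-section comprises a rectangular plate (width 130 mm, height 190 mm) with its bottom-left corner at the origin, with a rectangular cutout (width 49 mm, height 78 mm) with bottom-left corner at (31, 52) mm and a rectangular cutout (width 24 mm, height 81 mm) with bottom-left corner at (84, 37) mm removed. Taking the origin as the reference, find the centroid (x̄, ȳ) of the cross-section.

Part | A | x̄ᵢ | ȳᵢ | A·x̄ᵢ | A·ȳᵢ
plate | 24700.00 | 65.00 | 95.00 | 1605500.00 | 2346500.00
hole 1 | -3822.00 | 55.50 | 91.00 | -212121.00 | -347802.00
hole 2 | -1944.00 | 96.00 | 77.50 | -186624.00 | -150660.00
Σ | 18934.00 |  |  | 1206755.00 | 1848038.00
x̄ = 1206755.00 / 18934.00 = 63.73 mm
ȳ = 1848038.00 / 18934.00 = 97.60 mm

x̄ = 63.73 mm, ȳ = 97.60 mm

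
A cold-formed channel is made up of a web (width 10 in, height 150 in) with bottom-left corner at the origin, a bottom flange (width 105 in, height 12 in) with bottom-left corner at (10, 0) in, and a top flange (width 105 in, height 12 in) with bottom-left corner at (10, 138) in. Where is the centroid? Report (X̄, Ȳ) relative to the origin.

web: A = 10 × 150 = 1500.00, centroid at (5.00, 75.00).
bottom flange: A = 105 × 12 = 1260.00, centroid at (62.50, 6.00).
top flange: A = 105 × 12 = 1260.00, centroid at (62.50, 144.00).
ΣA = 4020.00 in²
ΣAX̄ = (1500.00)(5.00) + (1260.00)(62.50) + (1260.00)(62.50) = 165000.00 in³
ΣAȲ = (1500.00)(75.00) + (1260.00)(6.00) + (1260.00)(144.00) = 301500.00 in³
X̄ = 165000.00 / 4020.00 = 41.04 in
Ȳ = 301500.00 / 4020.00 = 75.00 in

X̄ = 41.04 in, Ȳ = 75.00 in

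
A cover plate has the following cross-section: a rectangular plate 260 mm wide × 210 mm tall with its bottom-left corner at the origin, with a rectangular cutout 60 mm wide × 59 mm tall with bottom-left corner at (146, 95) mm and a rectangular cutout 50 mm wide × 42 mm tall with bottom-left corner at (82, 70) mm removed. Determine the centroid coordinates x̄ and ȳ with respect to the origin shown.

plate: A = 260 × 210 = 54600.00, centroid at (130.00, 105.00).
hole 1: A = −(60 × 59) = -3540.00, centroid at (176.00, 124.50).
hole 2: A = −(50 × 42) = -2100.00, centroid at (107.00, 91.00).
ΣA = 48960.00 mm², ΣAx̄ = 6250260.00 mm³, ΣAȳ = 5101170.00 mm³.
x̄ = 6250260.00/48960.00 = 127.66 mm; ȳ = 5101170.00/48960.00 = 104.19 mm.

x̄ = 127.66 mm, ȳ = 104.19 mm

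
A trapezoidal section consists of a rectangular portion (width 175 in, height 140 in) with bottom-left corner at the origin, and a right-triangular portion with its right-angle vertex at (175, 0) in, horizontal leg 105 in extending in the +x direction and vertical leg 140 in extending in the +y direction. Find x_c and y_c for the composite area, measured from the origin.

rectangular portion: A = 175 × 140 = 24500.00, centroid at (87.50, 70.00).
triangular portion: A = ½·105·140 = 7350.00, centroid at (210.00, 46.67).
ΣA = 31850.00 in²
ΣAx_c = (24500.00)(87.50) + (7350.00)(210.00) = 3687250.00 in³
ΣAy_c = (24500.00)(70.00) + (7350.00)(46.67) = 2058000.00 in³
x_c = 3687250.00 / 31850.00 = 115.77 in
y_c = 2058000.00 / 31850.00 = 64.62 in

x_c = 115.77 in, y_c = 64.62 in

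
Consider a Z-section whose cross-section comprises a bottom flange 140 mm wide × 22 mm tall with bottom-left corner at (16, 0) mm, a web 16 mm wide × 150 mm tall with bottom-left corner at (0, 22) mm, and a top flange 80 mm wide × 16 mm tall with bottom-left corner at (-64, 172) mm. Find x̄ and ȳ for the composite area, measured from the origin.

x̄ = 37.48 mm, ȳ = 73.53 mm

bottom flange: A = 140 × 22 = 3080.00, centroid at (86.00, 11.00).
web: A = 16 × 150 = 2400.00, centroid at (8.00, 97.00).
top flange: A = 80 × 16 = 1280.00, centroid at (-24.00, 180.00).
ΣA = 6760.00 mm²
ΣAx̄ = (3080.00)(86.00) + (2400.00)(8.00) + (1280.00)(-24.00) = 253360.00 mm³
ΣAȳ = (3080.00)(11.00) + (2400.00)(97.00) + (1280.00)(180.00) = 497080.00 mm³
x̄ = 253360.00 / 6760.00 = 37.48 mm
ȳ = 497080.00 / 6760.00 = 73.53 mm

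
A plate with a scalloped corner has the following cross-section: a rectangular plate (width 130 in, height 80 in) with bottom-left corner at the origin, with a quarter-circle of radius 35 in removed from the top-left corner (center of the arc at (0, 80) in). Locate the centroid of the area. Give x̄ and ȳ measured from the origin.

x̄ = 70.11 in, ȳ = 37.44 in

Part | A | x̄ᵢ | ȳᵢ | A·x̄ᵢ | A·ȳᵢ
plate | 10400.00 | 65.00 | 40.00 | 676000.00 | 416000.00
removed quarter-circle | -962.11 | 14.85 | 65.15 | -14291.67 | -62677.35
Σ | 9437.89 |  |  | 661708.33 | 353322.65
x̄ = 661708.33 / 9437.89 = 70.11 in
ȳ = 353322.65 / 9437.89 = 37.44 in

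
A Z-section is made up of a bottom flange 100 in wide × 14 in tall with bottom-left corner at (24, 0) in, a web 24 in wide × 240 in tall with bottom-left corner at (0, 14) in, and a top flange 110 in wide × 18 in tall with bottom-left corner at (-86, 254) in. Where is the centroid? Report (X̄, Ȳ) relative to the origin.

X̄ = 12.18 in, Ȳ = 142.49 in

bottom flange: A = 100 × 14 = 1400.00, centroid at (74.00, 7.00).
web: A = 24 × 240 = 5760.00, centroid at (12.00, 134.00).
top flange: A = 110 × 18 = 1980.00, centroid at (-31.00, 263.00).
ΣA = 9140.00 in², ΣAX̄ = 111340.00 in³, ΣAȲ = 1302380.00 in³.
X̄ = 111340.00/9140.00 = 12.18 in; Ȳ = 1302380.00/9140.00 = 142.49 in.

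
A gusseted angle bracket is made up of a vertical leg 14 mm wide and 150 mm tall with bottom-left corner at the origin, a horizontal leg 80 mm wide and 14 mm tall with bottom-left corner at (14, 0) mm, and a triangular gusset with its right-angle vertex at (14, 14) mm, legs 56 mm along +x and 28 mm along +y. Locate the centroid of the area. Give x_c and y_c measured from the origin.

vertical leg: A = 14 × 150 = 2100.00, centroid at (7.00, 75.00).
horizontal leg: A = 80 × 14 = 1120.00, centroid at (54.00, 7.00).
gusset: A = ½·56·28 = 784.00, centroid at (32.67, 23.33).
ΣA = 4004.00 mm²
ΣAx_c = (2100.00)(7.00) + (1120.00)(54.00) + (784.00)(32.67) = 100790.67 mm³
ΣAy_c = (2100.00)(75.00) + (1120.00)(7.00) + (784.00)(23.33) = 183633.33 mm³
x_c = 100790.67 / 4004.00 = 25.17 mm
y_c = 183633.33 / 4004.00 = 45.86 mm

x_c = 25.17 mm, y_c = 45.86 mm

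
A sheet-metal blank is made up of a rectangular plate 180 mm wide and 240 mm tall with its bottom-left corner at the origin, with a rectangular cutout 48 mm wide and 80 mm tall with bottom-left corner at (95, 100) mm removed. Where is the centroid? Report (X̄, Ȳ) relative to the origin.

Part | A | x̄ᵢ | ȳᵢ | A·x̄ᵢ | A·ȳᵢ
plate | 43200.00 | 90.00 | 120.00 | 3888000.00 | 5184000.00
hole | -3840.00 | 119.00 | 140.00 | -456960.00 | -537600.00
Σ | 39360.00 |  |  | 3431040.00 | 4646400.00
X̄ = 3431040.00 / 39360.00 = 87.17 mm
Ȳ = 4646400.00 / 39360.00 = 118.05 mm

X̄ = 87.17 mm, Ȳ = 118.05 mm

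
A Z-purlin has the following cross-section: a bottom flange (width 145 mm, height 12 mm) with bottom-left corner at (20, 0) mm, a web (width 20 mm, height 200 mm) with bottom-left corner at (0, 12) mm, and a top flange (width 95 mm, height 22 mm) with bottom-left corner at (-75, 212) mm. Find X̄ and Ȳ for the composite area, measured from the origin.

Part | A | x̄ᵢ | ȳᵢ | A·x̄ᵢ | A·ȳᵢ
bottom flange | 1740.00 | 92.50 | 6.00 | 160950.00 | 10440.00
web | 4000.00 | 10.00 | 112.00 | 40000.00 | 448000.00
top flange | 2090.00 | -27.50 | 223.00 | -57475.00 | 466070.00
Σ | 7830.00 |  |  | 143475.00 | 924510.00
X̄ = 143475.00 / 7830.00 = 18.32 mm
Ȳ = 924510.00 / 7830.00 = 118.07 mm

X̄ = 18.32 mm, Ȳ = 118.07 mm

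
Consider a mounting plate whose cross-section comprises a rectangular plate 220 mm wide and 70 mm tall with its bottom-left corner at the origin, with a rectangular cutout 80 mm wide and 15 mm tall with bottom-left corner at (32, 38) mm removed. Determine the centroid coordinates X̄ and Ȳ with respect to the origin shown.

plate: A = 220 × 70 = 15400.00, centroid at (110.00, 35.00).
hole: A = −(80 × 15) = -1200.00, centroid at (72.00, 45.50).
ΣA = 14200.00 mm²
ΣAX̄ = (15400.00)(110.00) + (-1200.00)(72.00) = 1607600.00 mm³
ΣAȲ = (15400.00)(35.00) + (-1200.00)(45.50) = 484400.00 mm³
X̄ = 1607600.00 / 14200.00 = 113.21 mm
Ȳ = 484400.00 / 14200.00 = 34.11 mm

X̄ = 113.21 mm, Ȳ = 34.11 mm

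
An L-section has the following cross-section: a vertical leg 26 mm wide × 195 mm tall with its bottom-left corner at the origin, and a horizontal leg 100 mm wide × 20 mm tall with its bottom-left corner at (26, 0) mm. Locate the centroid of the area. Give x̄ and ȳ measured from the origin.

x̄ = 30.82 mm, ȳ = 72.75 mm

vertical leg: A = 26 × 195 = 5070.00, centroid at (13.00, 97.50).
horizontal leg: A = 100 × 20 = 2000.00, centroid at (76.00, 10.00).
ΣA = 7070.00 mm²
ΣAx̄ = (5070.00)(13.00) + (2000.00)(76.00) = 217910.00 mm³
ΣAȳ = (5070.00)(97.50) + (2000.00)(10.00) = 514325.00 mm³
x̄ = 217910.00 / 7070.00 = 30.82 mm
ȳ = 514325.00 / 7070.00 = 72.75 mm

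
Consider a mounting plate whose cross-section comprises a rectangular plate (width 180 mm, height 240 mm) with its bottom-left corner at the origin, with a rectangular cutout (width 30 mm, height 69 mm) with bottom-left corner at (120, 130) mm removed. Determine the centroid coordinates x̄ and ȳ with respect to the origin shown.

x̄ = 87.74 mm, ȳ = 117.76 mm

plate: A = 180 × 240 = 43200.00, centroid at (90.00, 120.00).
hole: A = −(30 × 69) = -2070.00, centroid at (135.00, 164.50).
ΣA = 41130.00 mm²
ΣAx̄ = (43200.00)(90.00) + (-2070.00)(135.00) = 3608550.00 mm³
ΣAȳ = (43200.00)(120.00) + (-2070.00)(164.50) = 4843485.00 mm³
x̄ = 3608550.00 / 41130.00 = 87.74 mm
ȳ = 4843485.00 / 41130.00 = 117.76 mm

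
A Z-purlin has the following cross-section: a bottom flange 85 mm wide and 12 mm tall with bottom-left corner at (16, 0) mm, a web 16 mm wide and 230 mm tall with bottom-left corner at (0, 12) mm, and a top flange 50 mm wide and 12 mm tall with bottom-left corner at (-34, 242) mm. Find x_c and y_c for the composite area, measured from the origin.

x_c = 15.79 mm, y_c = 117.41 mm

bottom flange: A = 85 × 12 = 1020.00, centroid at (58.50, 6.00).
web: A = 16 × 230 = 3680.00, centroid at (8.00, 127.00).
top flange: A = 50 × 12 = 600.00, centroid at (-9.00, 248.00).
ΣA = 5300.00 mm², ΣAx_c = 83710.00 mm³, ΣAy_c = 622280.00 mm³.
x_c = 83710.00/5300.00 = 15.79 mm; y_c = 622280.00/5300.00 = 117.41 mm.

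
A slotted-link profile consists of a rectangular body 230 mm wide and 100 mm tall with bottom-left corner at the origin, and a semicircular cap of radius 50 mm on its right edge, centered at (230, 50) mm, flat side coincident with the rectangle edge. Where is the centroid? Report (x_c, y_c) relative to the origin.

Part | A | x̄ᵢ | ȳᵢ | A·x̄ᵢ | A·ȳᵢ
rectangular body | 23000.00 | 115.00 | 50.00 | 2645000.00 | 1150000.00
semicircular end | 3926.99 | 251.22 | 50.00 | 986541.22 | 196349.54
Σ | 26926.99 |  |  | 3631541.22 | 1346349.54
x_c = 3631541.22 / 26926.99 = 134.87 mm
y_c = 1346349.54 / 26926.99 = 50.00 mm

x_c = 134.87 mm, y_c = 50.00 mm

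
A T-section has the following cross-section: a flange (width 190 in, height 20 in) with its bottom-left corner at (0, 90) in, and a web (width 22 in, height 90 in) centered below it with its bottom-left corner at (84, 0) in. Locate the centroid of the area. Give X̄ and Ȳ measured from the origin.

web: A = 22 × 90 = 1980.00, centroid at (95.00, 45.00).
flange: A = 190 × 20 = 3800.00, centroid at (95.00, 100.00).
ΣA = 5780.00 in²
ΣAX̄ = (1980.00)(95.00) + (3800.00)(95.00) = 549100.00 in³
ΣAȲ = (1980.00)(45.00) + (3800.00)(100.00) = 469100.00 in³
X̄ = 549100.00 / 5780.00 = 95.00 in
Ȳ = 469100.00 / 5780.00 = 81.16 in

X̄ = 95.00 in, Ȳ = 81.16 in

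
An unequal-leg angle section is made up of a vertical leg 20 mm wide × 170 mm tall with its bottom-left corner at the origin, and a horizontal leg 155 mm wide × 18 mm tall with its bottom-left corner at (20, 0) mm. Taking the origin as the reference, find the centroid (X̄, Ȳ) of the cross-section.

vertical leg: A = 20 × 170 = 3400.00, centroid at (10.00, 85.00).
horizontal leg: A = 155 × 18 = 2790.00, centroid at (97.50, 9.00).
ΣA = 6190.00 mm²
ΣAX̄ = (3400.00)(10.00) + (2790.00)(97.50) = 306025.00 mm³
ΣAȲ = (3400.00)(85.00) + (2790.00)(9.00) = 314110.00 mm³
X̄ = 306025.00 / 6190.00 = 49.44 mm
Ȳ = 314110.00 / 6190.00 = 50.74 mm

X̄ = 49.44 mm, Ȳ = 50.74 mm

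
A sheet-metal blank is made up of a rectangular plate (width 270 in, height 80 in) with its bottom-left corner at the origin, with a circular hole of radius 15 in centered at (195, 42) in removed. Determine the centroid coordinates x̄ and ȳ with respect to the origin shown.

x̄ = 132.97 in, ȳ = 39.93 in

plate: A = 270 × 80 = 21600.00, centroid at (135.00, 40.00).
hole: A = −π·15² = -706.86, centroid at (195.00, 42.00).
ΣA = 20893.14 in², ΣAx̄ = 2778162.62 in³, ΣAȳ = 834311.95 in³.
x̄ = 2778162.62/20893.14 = 132.97 in; ȳ = 834311.95/20893.14 = 39.93 in.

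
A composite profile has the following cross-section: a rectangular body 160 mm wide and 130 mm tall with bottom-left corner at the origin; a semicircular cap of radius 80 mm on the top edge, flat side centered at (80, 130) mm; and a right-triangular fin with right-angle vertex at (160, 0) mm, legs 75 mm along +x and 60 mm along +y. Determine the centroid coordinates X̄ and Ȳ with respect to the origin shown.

rectangular body: A = 160 × 130 = 20800.00, centroid at (80.00, 65.00).
semicircular top: A = ½π·80² = 10053.10, centroid at (80.00, 163.95).
triangular fin: A = ½·75·60 = 2250.00, centroid at (185.00, 20.00).
ΣA = 33103.10 mm², ΣAX̄ = 2884497.72 mm³, ΣAȲ = 3045235.88 mm³.
X̄ = 2884497.72/33103.10 = 87.14 mm; Ȳ = 3045235.88/33103.10 = 91.99 mm.

X̄ = 87.14 mm, Ȳ = 91.99 mm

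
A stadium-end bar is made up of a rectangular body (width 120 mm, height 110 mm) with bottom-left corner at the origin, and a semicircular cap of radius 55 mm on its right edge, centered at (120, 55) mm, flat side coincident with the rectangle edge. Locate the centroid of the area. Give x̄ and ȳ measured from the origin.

x̄ = 82.06 mm, ȳ = 55.00 mm

rectangular body: A = 120 × 110 = 13200.00, centroid at (60.00, 55.00).
semicircular end: A = ½π·55² = 4751.66, centroid at (143.34, 55.00).
ΣA = 17951.66 mm², ΣAx̄ = 1473115.73 mm³, ΣAȳ = 987341.24 mm³.
x̄ = 1473115.73/17951.66 = 82.06 mm; ȳ = 987341.24/17951.66 = 55.00 mm.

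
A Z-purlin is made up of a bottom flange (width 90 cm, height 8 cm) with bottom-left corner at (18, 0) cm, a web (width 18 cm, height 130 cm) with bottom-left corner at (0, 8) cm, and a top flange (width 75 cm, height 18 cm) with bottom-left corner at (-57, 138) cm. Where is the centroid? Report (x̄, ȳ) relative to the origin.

x̄ = 9.09 cm, ȳ = 84.39 cm

bottom flange: A = 90 × 8 = 720.00, centroid at (63.00, 4.00).
web: A = 18 × 130 = 2340.00, centroid at (9.00, 73.00).
top flange: A = 75 × 18 = 1350.00, centroid at (-19.50, 147.00).
ΣA = 4410.00 cm²
ΣAx̄ = (720.00)(63.00) + (2340.00)(9.00) + (1350.00)(-19.50) = 40095.00 cm³
ΣAȳ = (720.00)(4.00) + (2340.00)(73.00) + (1350.00)(147.00) = 372150.00 cm³
x̄ = 40095.00 / 4410.00 = 9.09 cm
ȳ = 372150.00 / 4410.00 = 84.39 cm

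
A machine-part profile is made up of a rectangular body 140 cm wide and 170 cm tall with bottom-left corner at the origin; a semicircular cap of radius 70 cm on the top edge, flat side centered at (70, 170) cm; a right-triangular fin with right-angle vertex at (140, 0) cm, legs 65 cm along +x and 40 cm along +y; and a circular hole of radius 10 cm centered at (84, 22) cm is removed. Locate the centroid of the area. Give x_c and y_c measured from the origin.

rectangular body: A = 140 × 170 = 23800.00, centroid at (70.00, 85.00).
semicircular top: A = ½π·70² = 7696.90, centroid at (70.00, 199.71).
triangular fin: A = ½·65·40 = 1300.00, centroid at (161.67, 13.33).
hole: A = −π·10² = -314.16, centroid at (84.00, 22.00).
ΣA = 32482.74 cm²
ΣAx_c = (23800.00)(70.00) + (7696.90)(70.00) + (1300.00)(161.67) + (-314.16)(84.00) = 2388560.43 cm³
ΣAy_c = (23800.00)(85.00) + (7696.90)(199.71) + (1300.00)(13.33) + (-314.16)(22.00) = 3570561.84 cm³
x_c = 2388560.43 / 32482.74 = 73.53 cm
y_c = 3570561.84 / 32482.74 = 109.92 cm

x_c = 73.53 cm, y_c = 109.92 cm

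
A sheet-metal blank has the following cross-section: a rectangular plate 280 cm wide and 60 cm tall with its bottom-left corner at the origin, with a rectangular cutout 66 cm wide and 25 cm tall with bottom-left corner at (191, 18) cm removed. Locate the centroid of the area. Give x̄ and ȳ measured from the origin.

plate: A = 280 × 60 = 16800.00, centroid at (140.00, 30.00).
hole: A = −(66 × 25) = -1650.00, centroid at (224.00, 30.50).
ΣA = 15150.00 cm², ΣAx̄ = 1982400.00 cm³, ΣAȳ = 453675.00 cm³.
x̄ = 1982400.00/15150.00 = 130.85 cm; ȳ = 453675.00/15150.00 = 29.95 cm.

x̄ = 130.85 cm, ȳ = 29.95 cm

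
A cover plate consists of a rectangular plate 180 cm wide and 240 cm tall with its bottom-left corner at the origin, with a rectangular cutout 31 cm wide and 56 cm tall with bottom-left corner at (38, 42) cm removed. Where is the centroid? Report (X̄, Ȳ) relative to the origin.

X̄ = 91.53 cm, Ȳ = 122.09 cm

plate: A = 180 × 240 = 43200.00, centroid at (90.00, 120.00).
hole: A = −(31 × 56) = -1736.00, centroid at (53.50, 70.00).
ΣA = 41464.00 cm², ΣAX̄ = 3795124.00 cm³, ΣAȲ = 5062480.00 cm³.
X̄ = 3795124.00/41464.00 = 91.53 cm; Ȳ = 5062480.00/41464.00 = 122.09 cm.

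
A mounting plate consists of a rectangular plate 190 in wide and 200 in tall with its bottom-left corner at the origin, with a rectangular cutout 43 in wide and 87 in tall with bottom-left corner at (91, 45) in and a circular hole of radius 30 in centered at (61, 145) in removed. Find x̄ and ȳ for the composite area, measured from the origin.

x̄ = 95.98 in, ȳ = 97.32 in

plate: A = 190 × 200 = 38000.00, centroid at (95.00, 100.00).
hole 1: A = −(43 × 87) = -3741.00, centroid at (112.50, 88.50).
hole 2: A = −π·30² = -2827.43, centroid at (61.00, 145.00).
ΣA = 31431.57 in²
ΣAx̄ = (38000.00)(95.00) + (-3741.00)(112.50) + (-2827.43)(61.00) = 3016664.06 in³
ΣAȳ = (38000.00)(100.00) + (-3741.00)(88.50) + (-2827.43)(145.00) = 3058943.66 in³
x̄ = 3016664.06 / 31431.57 = 95.98 in
ȳ = 3058943.66 / 31431.57 = 97.32 in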